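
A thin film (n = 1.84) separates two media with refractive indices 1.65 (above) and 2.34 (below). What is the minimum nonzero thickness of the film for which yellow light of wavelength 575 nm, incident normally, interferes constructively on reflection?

156 nm

Ray reflecting at the top interface goes from n = 1.65 toward n = 1.84: a half-wave phase shift.
Bottom surface (1.84 → 2.34): reflection off a higher-index medium gives a half-wave phase shift.
Zero or two π shifts → no net half-wave offset.
So the condition for constructive reflection is 2 n t = m λ.
Minimum nonzero at m = 1: t = λ / (2 n) = 575 / (2 × 1.84) = 156 nm.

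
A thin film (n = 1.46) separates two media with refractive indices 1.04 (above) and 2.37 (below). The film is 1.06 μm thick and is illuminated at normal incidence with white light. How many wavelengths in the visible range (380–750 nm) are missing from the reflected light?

At the upper boundary (n = 1.04 to n = 1.46) the reflected ray undergoes a half-wave phase shift.
Bottom surface (1.46 → 2.37): reflection off a higher-index medium gives a half-wave phase shift.
Net: no relative phase inversion (both shifts match).
For dark reflection here: 2 n t = (m + ½) λ.
λ = 2 n t / (m + ½) = 3095 / (m + ½) nm.
m=3: 884 nm (IR); m=4: 688 nm (visible); m=5: 563 nm (visible); m=6: 476 nm (visible); m=7: 413 nm (visible); m=8: 364 nm (UV).

4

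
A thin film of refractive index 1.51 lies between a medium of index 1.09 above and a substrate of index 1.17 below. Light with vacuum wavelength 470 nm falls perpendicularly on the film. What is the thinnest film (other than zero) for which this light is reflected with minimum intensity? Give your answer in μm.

0.156 μm

At the upper boundary (n = 1.09 to n = 1.51) the reflected ray undergoes a half-wave phase shift.
Bottom surface (1.51 → 1.17): reflection off a lower-index medium gives no phase shift.
Net: one phase inversion between the two reflected rays.
For minimum reflection here: 2 n t = m λ.
Minimum nonzero at m = 1: t = λ / (2 n) = 470 / (2 × 1.51) = 156 nm.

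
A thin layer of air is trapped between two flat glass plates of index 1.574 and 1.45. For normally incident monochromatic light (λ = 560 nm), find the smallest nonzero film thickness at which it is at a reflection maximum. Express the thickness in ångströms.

1400 Å

At the upper boundary (n = 1.574 to n = 1.0) the reflected ray undergoes no phase shift.
Bottom surface (1.0 → 1.45): reflection off a higher-index medium gives a half-wave phase shift.
The two reflections differ by half a wavelength.
With one net inversion, constructive interference in reflection requires 2 n t = (m + ½) λ.
Minimum at m = 0: t = λ / (4 n) = 560 / (4 × 1.0) = 140 nm.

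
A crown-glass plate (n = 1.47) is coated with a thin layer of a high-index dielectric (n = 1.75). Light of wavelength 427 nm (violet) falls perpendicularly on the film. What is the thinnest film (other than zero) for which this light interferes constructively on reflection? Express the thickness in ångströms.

610 Å

Top surface (1.0 → 1.75): reflection off a higher-index medium gives a half-wave phase shift.
Bottom surface (1.75 → 1.47): reflection off a lower-index medium gives no phase shift.
Exactly one π shift → a net half-wave offset.
So the condition for constructive reflection is 2 n t = (m + ½) λ.
Minimum at m = 0: t = λ / (4 n) = 427 / (4 × 1.75) = 61.0 nm.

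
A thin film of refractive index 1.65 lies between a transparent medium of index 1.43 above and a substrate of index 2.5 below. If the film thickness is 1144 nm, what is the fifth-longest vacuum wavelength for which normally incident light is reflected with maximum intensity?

Ray reflecting at the top interface goes from n = 1.43 toward n = 1.65: a half-wave phase shift.
At the lower boundary (n = 1.65 to n = 2.5) the reflected ray undergoes a half-wave phase shift.
Zero or two π shifts → no net half-wave offset.
So the condition for constructive reflection is 2 n t = m λ.
λ = 2 n t / m. The fifth-longest wavelength is m = 5: λ = 2 × 1.65 × 1144 / 5.00 = 755 nm.

755 nm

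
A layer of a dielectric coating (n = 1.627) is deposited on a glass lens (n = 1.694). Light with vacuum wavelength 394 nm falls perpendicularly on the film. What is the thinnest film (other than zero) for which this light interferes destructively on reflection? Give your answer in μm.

0.0605 μm

At the upper boundary (n = 1.0 to n = 1.627) the reflected ray undergoes a half-wave phase shift.
Ray reflecting at the bottom interface goes from n = 1.627 toward n = 1.694: a half-wave phase shift.
Net: no relative phase inversion (both shifts match).
So the condition for destructive reflection is 2 n t = (m + ½) λ.
Minimum at m = 0: t = λ / (4 n) = 394 / (4 × 1.627) = 60.5 nm.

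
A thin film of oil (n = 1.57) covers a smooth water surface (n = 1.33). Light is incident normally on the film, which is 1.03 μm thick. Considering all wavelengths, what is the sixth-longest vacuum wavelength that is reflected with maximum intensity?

At the upper boundary (n = 1.0 to n = 1.57) the reflected ray undergoes a half-wave phase shift.
Bottom surface (1.57 → 1.33): reflection off a lower-index medium gives no phase shift.
Net: one phase inversion between the two reflected rays.
For maximum reflection here: 2 n t = (m + ½) λ.
λ = 2 n t / (m + ½). The sixth-longest wavelength is m = 5: λ = 2 × 1.57 × 1030 / 5.50 = 588 nm.

588 nm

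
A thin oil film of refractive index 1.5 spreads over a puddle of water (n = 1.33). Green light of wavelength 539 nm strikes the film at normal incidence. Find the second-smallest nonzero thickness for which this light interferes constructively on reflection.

270 nm

At the upper boundary (n = 1.0 to n = 1.5) the reflected ray undergoes a half-wave phase shift.
Ray reflecting at the bottom interface goes from n = 1.5 toward n = 1.33: no phase shift.
Exactly one π shift → a net half-wave offset.
With one net inversion, constructive interference in reflection requires 2 n t = (m + ½) λ.
The second-smallest nonzero thickness corresponds to m = 1: t = (m + ½) λ / (2 n) = 1.50 × 539 / (2 × 1.5) = 270 nm.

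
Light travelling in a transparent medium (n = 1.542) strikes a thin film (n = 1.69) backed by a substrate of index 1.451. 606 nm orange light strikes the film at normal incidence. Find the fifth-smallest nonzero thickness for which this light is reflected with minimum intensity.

Ray reflecting at the top interface goes from n = 1.542 toward n = 1.69: a half-wave phase shift.
At the lower boundary (n = 1.69 to n = 1.451) the reflected ray undergoes no phase shift.
The two reflections differ by half a wavelength.
With one net inversion, destructive interference in reflection requires 2 n t = m λ.
The fifth-smallest nonzero thickness corresponds to m = 5: t = m λ / (2 n) = 5.00 × 606 / (2 × 1.69) = 896 nm.

896 nm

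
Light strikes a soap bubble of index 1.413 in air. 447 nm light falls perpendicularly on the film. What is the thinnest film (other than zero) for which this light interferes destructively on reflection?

Ray reflecting at the top interface goes from n = 1.0 toward n = 1.413: a half-wave phase shift.
Ray reflecting at the bottom interface goes from n = 1.413 toward n = 1.0: no phase shift.
The two reflections differ by half a wavelength.
With one net inversion, destructive interference in reflection requires 2 n t = m λ.
Minimum nonzero at m = 1: t = λ / (2 n) = 447 / (2 × 1.413) = 158 nm.

158 nm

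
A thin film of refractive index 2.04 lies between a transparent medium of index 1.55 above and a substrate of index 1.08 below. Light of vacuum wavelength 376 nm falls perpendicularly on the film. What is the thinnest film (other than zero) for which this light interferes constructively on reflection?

Top surface (1.55 → 2.04): reflection off a higher-index medium gives a half-wave phase shift.
Ray reflecting at the bottom interface goes from n = 2.04 toward n = 1.08: no phase shift.
Exactly one π shift → a net half-wave offset.
So the condition for constructive reflection is 2 n t = (m + ½) λ.
Minimum at m = 0: t = λ / (4 n) = 376 / (4 × 2.04) = 46.1 nm.

46.1 nm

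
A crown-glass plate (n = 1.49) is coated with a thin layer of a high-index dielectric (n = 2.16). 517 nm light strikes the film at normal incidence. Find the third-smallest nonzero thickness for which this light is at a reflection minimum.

Ray reflecting at the top interface goes from n = 1.0 toward n = 2.16: a half-wave phase shift.
Ray reflecting at the bottom interface goes from n = 2.16 toward n = 1.49: no phase shift.
The two reflections differ by half a wavelength.
For weak reflection here: 2 n t = m λ.
The third-smallest nonzero thickness corresponds to m = 3: t = m λ / (2 n) = 3.00 × 517 / (2 × 2.16) = 359 nm.

359 nm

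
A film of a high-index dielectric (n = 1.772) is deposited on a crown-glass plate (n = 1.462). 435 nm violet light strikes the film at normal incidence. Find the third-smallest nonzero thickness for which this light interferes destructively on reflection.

At the upper boundary (n = 1.0 to n = 1.772) the reflected ray undergoes a half-wave phase shift.
Bottom surface (1.772 → 1.462): reflection off a lower-index medium gives no phase shift.
Exactly one π shift → a net half-wave offset.
So the condition for destructive reflection is 2 n t = m λ.
The third-smallest nonzero thickness corresponds to m = 3: t = m λ / (2 n) = 3.00 × 435 / (2 × 1.772) = 368 nm.

368 nm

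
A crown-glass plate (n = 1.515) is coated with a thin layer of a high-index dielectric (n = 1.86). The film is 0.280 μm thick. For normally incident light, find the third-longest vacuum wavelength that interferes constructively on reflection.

417 nm

At the upper boundary (n = 1.0 to n = 1.86) the reflected ray undergoes a half-wave phase shift.
Ray reflecting at the bottom interface goes from n = 1.86 toward n = 1.515: no phase shift.
Exactly one π shift → a net half-wave offset.
With one net inversion, constructive interference in reflection requires 2 n t = (m + ½) λ.
λ = 2 n t / (m + ½). The third-longest wavelength is m = 2: λ = 2 × 1.86 × 280 / 2.50 = 417 nm.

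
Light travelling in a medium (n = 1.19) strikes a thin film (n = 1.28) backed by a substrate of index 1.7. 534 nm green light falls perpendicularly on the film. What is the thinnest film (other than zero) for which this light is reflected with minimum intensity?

104 nm

Ray reflecting at the top interface goes from n = 1.19 toward n = 1.28: a half-wave phase shift.
Bottom surface (1.28 → 1.7): reflection off a higher-index medium gives a half-wave phase shift.
The two reflections carry the same phase change, so no net offset.
So the condition for destructive reflection is 2 n t = (m + ½) λ.
Minimum at m = 0: t = λ / (4 n) = 534 / (4 × 1.28) = 104 nm.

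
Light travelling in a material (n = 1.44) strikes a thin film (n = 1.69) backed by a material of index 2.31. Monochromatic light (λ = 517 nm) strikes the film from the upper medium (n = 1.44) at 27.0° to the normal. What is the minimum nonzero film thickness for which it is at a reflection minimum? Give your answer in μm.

0.0829 μm

Ray reflecting at the top interface goes from n = 1.44 toward n = 1.69: a half-wave phase shift.
At the lower boundary (n = 1.69 to n = 2.31) the reflected ray undergoes a half-wave phase shift.
Zero or two π shifts → no net half-wave offset.
With no net inversion, destructive interference in reflection requires 2 n t cos θ_r = (m + ½) λ.
Snell's law: 1.44 sin 27.0° = 1.69 sin θ_r → sin θ_r = 0.387, cos θ_r = 0.922.
Minimum at m = 0: t = λ / (4 n cos θ_r) = 517 / (4 × 1.69 × 0.922) = 82.9 nm.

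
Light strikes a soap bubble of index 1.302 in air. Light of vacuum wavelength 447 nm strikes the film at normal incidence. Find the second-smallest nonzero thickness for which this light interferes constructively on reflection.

Ray reflecting at the top interface goes from n = 1.0 toward n = 1.302: a half-wave phase shift.
At the lower boundary (n = 1.302 to n = 1.0) the reflected ray undergoes no phase shift.
Exactly one π shift → a net half-wave offset.
For maximum reflection here: 2 n t = (m + ½) λ.
The second-smallest nonzero thickness corresponds to m = 1: t = (m + ½) λ / (2 n) = 1.50 × 447 / (2 × 1.302) = 257 nm.

257 nm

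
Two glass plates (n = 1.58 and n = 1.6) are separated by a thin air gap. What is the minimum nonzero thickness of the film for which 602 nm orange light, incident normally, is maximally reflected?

151 nm

Top surface (1.58 → 1.0): reflection off a lower-index medium gives no phase shift.
Ray reflecting at the bottom interface goes from n = 1.0 toward n = 1.6: a half-wave phase shift.
The two reflections differ by half a wavelength.
With one net inversion, constructive interference in reflection requires 2 n t = (m + ½) λ.
Minimum at m = 0: t = λ / (4 n) = 602 / (4 × 1.0) = 151 nm.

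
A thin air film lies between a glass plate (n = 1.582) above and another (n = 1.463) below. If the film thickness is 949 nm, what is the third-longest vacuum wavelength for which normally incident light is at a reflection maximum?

759 nm

Ray reflecting at the top interface goes from n = 1.582 toward n = 1.0: no phase shift.
Bottom surface (1.0 → 1.463): reflection off a higher-index medium gives a half-wave phase shift.
Net: one phase inversion between the two reflected rays.
For strong reflection here: 2 n t = (m + ½) λ.
λ = 2 n t / (m + ½). The third-longest wavelength is m = 2: λ = 2 × 1.0 × 949 / 2.50 = 759 nm.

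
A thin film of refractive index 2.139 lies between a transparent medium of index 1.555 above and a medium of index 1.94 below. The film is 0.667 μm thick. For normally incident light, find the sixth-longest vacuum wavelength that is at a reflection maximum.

519 nm

Ray reflecting at the top interface goes from n = 1.555 toward n = 2.139: a half-wave phase shift.
Ray reflecting at the bottom interface goes from n = 2.139 toward n = 1.94: no phase shift.
Exactly one π shift → a net half-wave offset.
For maximum reflection here: 2 n t = (m + ½) λ.
λ = 2 n t / (m + ½). The sixth-longest wavelength is m = 5: λ = 2 × 2.139 × 667 / 5.50 = 519 nm.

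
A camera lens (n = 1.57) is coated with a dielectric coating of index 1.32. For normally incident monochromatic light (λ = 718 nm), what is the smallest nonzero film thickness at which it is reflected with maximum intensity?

272 nm

At the upper boundary (n = 1.0 to n = 1.32) the reflected ray undergoes a half-wave phase shift.
Bottom surface (1.32 → 1.57): reflection off a higher-index medium gives a half-wave phase shift.
The two reflections carry the same phase change, so no net offset.
For strong reflection here: 2 n t = m λ.
The smallest nonzero thickness corresponds to m = 1: t = m λ / (2 n) = 1.00 × 718 / (2 × 1.32) = 272 nm.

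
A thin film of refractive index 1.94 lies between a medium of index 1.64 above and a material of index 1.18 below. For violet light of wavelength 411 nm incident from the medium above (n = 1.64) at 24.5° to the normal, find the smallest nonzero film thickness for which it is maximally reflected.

Ray reflecting at the top interface goes from n = 1.64 toward n = 1.94: a half-wave phase shift.
Ray reflecting at the bottom interface goes from n = 1.94 toward n = 1.18: no phase shift.
Net: one phase inversion between the two reflected rays.
For bright reflection here: 2 n t cos θ_r = (m + ½) λ.
Snell's law: 1.64 sin 24.5° = 1.94 sin θ_r → sin θ_r = 0.351, cos θ_r = 0.937.
Minimum at m = 0: t = λ / (4 n cos θ_r) = 411 / (4 × 1.94 × 0.937) = 56.6 nm.

56.6 nm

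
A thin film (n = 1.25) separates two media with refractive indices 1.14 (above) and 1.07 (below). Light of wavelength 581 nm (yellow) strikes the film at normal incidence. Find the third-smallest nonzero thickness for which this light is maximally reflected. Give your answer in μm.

0.581 μm

Top surface (1.14 → 1.25): reflection off a higher-index medium gives a half-wave phase shift.
At the lower boundary (n = 1.25 to n = 1.07) the reflected ray undergoes no phase shift.
Exactly one π shift → a net half-wave offset.
With one net inversion, constructive interference in reflection requires 2 n t = (m + ½) λ.
The third-smallest nonzero thickness corresponds to m = 2: t = (m + ½) λ / (2 n) = 2.50 × 581 / (2 × 1.25) = 581 nm.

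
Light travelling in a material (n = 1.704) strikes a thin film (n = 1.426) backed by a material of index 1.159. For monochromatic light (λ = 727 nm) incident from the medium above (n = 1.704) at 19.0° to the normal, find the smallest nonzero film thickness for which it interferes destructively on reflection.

138 nm

Top surface (1.704 → 1.426): reflection off a lower-index medium gives no phase shift.
At the lower boundary (n = 1.426 to n = 1.159) the reflected ray undergoes no phase shift.
Net: no relative phase inversion (both shifts match).
With no net inversion, destructive interference in reflection requires 2 n t cos θ_r = (m + ½) λ.
Snell's law: 1.704 sin 19.0° = 1.426 sin θ_r → sin θ_r = 0.389, cos θ_r = 0.921.
Minimum at m = 0: t = λ / (4 n cos θ_r) = 727 / (4 × 1.426 × 0.921) = 138 nm.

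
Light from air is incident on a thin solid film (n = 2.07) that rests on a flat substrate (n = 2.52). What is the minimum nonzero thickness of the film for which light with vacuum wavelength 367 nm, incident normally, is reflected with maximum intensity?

Top surface (1.0 → 2.07): reflection off a higher-index medium gives a half-wave phase shift.
Bottom surface (2.07 → 2.52): reflection off a higher-index medium gives a half-wave phase shift.
Net: no relative phase inversion (both shifts match).
With no net inversion, constructive interference in reflection requires 2 n t = m λ.
Minimum nonzero at m = 1: t = λ / (2 n) = 367 / (2 × 2.07) = 88.6 nm.

88.6 nm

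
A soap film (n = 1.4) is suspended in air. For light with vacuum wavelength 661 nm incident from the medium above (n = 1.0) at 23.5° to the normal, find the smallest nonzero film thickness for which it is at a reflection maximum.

At the upper boundary (n = 1.0 to n = 1.4) the reflected ray undergoes a half-wave phase shift.
Ray reflecting at the bottom interface goes from n = 1.4 toward n = 1.0: no phase shift.
The two reflections differ by half a wavelength.
So the condition for constructive reflection is 2 n t cos θ_r = (m + ½) λ.
Snell's law: 1.0 sin 23.5° = 1.4 sin θ_r → sin θ_r = 0.285, cos θ_r = 0.959.
Minimum at m = 0: t = λ / (4 n cos θ_r) = 661 / (4 × 1.4 × 0.959) = 123 nm.

123 nm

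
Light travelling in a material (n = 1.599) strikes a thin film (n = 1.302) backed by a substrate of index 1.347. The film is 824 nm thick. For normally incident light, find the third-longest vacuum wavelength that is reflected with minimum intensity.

715 nm

At the upper boundary (n = 1.599 to n = 1.302) the reflected ray undergoes no phase shift.
Ray reflecting at the bottom interface goes from n = 1.302 toward n = 1.347: a half-wave phase shift.
Exactly one π shift → a net half-wave offset.
For dark reflection here: 2 n t = m λ.
λ = 2 n t / m. The third-longest wavelength is m = 3: λ = 2 × 1.302 × 824 / 3.00 = 715 nm.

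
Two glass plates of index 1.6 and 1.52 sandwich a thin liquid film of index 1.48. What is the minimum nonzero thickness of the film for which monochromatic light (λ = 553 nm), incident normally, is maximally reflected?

At the upper boundary (n = 1.6 to n = 1.48) the reflected ray undergoes no phase shift.
Bottom surface (1.48 → 1.52): reflection off a higher-index medium gives a half-wave phase shift.
The two reflections differ by half a wavelength.
So the condition for constructive reflection is 2 n t = (m + ½) λ.
Minimum at m = 0: t = λ / (4 n) = 553 / (4 × 1.48) = 93.4 nm.

93.4 nm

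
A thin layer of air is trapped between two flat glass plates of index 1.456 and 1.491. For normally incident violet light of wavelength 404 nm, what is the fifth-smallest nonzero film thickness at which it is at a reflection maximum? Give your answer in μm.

Ray reflecting at the top interface goes from n = 1.456 toward n = 1.0: no phase shift.
Ray reflecting at the bottom interface goes from n = 1.0 toward n = 1.491: a half-wave phase shift.
Net: one phase inversion between the two reflected rays.
With one net inversion, constructive interference in reflection requires 2 n t = (m + ½) λ.
The fifth-smallest nonzero thickness corresponds to m = 4: t = (m + ½) λ / (2 n) = 4.50 × 404 / (2 × 1.0) = 909 nm.

0.909 μm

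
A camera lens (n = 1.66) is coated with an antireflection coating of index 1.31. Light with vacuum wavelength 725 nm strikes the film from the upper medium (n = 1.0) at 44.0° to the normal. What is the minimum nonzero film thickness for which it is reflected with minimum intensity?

163 nm

Top surface (1.0 → 1.31): reflection off a higher-index medium gives a half-wave phase shift.
At the lower boundary (n = 1.31 to n = 1.66) the reflected ray undergoes a half-wave phase shift.
Net: no relative phase inversion (both shifts match).
With no net inversion, destructive interference in reflection requires 2 n t cos θ_r = (m + ½) λ.
Snell's law: 1.0 sin 44.0° = 1.31 sin θ_r → sin θ_r = 0.530, cos θ_r = 0.848.
Minimum at m = 0: t = λ / (4 n cos θ_r) = 725 / (4 × 1.31 × 0.848) = 163 nm.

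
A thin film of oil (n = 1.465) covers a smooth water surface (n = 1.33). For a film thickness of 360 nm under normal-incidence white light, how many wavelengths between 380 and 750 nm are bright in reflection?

Ray reflecting at the top interface goes from n = 1.0 toward n = 1.465: a half-wave phase shift.
Ray reflecting at the bottom interface goes from n = 1.465 toward n = 1.33: no phase shift.
Net: one phase inversion between the two reflected rays.
With one net inversion, constructive interference in reflection requires 2 n t = (m + ½) λ.
λ = 2 n t / (m + ½) = 1055 / (m + ½) nm.
m=0: 2110 nm (IR); m=1: 703 nm (visible); m=2: 422 nm (visible); m=3: 301 nm (UV).

2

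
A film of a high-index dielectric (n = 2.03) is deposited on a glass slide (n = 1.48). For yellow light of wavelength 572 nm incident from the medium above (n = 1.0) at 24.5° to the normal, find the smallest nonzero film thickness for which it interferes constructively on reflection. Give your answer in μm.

0.0720 μm

At the upper boundary (n = 1.0 to n = 2.03) the reflected ray undergoes a half-wave phase shift.
Bottom surface (2.03 → 1.48): reflection off a lower-index medium gives no phase shift.
Exactly one π shift → a net half-wave offset.
With one net inversion, constructive interference in reflection requires 2 n t cos θ_r = (m + ½) λ.
Snell's law: 1.0 sin 24.5° = 2.03 sin θ_r → sin θ_r = 0.204, cos θ_r = 0.979.
Minimum at m = 0: t = λ / (4 n cos θ_r) = 572 / (4 × 2.03 × 0.979) = 72.0 nm.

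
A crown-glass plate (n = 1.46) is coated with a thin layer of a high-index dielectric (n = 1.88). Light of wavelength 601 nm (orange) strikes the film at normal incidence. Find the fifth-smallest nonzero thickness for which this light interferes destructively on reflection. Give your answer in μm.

0.799 μm

Top surface (1.0 → 1.88): reflection off a higher-index medium gives a half-wave phase shift.
Bottom surface (1.88 → 1.46): reflection off a lower-index medium gives no phase shift.
The two reflections differ by half a wavelength.
So the condition for destructive reflection is 2 n t = m λ.
The fifth-smallest nonzero thickness corresponds to m = 5: t = m λ / (2 n) = 5.00 × 601 / (2 × 1.88) = 799 nm.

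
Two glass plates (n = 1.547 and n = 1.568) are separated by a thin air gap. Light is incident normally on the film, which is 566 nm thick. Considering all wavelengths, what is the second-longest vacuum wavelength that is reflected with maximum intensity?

Top surface (1.547 → 1.0): reflection off a lower-index medium gives no phase shift.
Bottom surface (1.0 → 1.568): reflection off a higher-index medium gives a half-wave phase shift.
Exactly one π shift → a net half-wave offset.
So the condition for constructive reflection is 2 n t = (m + ½) λ.
λ = 2 n t / (m + ½). The second-longest wavelength is m = 1: λ = 2 × 1.0 × 566 / 1.50 = 755 nm.

755 nm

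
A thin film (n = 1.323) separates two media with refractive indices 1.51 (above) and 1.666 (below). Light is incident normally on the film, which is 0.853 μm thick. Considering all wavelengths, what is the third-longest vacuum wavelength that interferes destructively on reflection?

At the upper boundary (n = 1.51 to n = 1.323) the reflected ray undergoes no phase shift.
Ray reflecting at the bottom interface goes from n = 1.323 toward n = 1.666: a half-wave phase shift.
Net: one phase inversion between the two reflected rays.
So the condition for destructive reflection is 2 n t = m λ.
λ = 2 n t / m. The third-longest wavelength is m = 3: λ = 2 × 1.323 × 853 / 3.00 = 752 nm.

752 nm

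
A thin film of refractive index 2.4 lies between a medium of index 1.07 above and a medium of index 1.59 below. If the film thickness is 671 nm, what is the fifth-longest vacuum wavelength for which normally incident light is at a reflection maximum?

716 nm

At the upper boundary (n = 1.07 to n = 2.4) the reflected ray undergoes a half-wave phase shift.
Bottom surface (2.4 → 1.59): reflection off a lower-index medium gives no phase shift.
Net: one phase inversion between the two reflected rays.
With one net inversion, constructive interference in reflection requires 2 n t = (m + ½) λ.
λ = 2 n t / (m + ½). The fifth-longest wavelength is m = 4: λ = 2 × 2.4 × 671 / 4.50 = 716 nm.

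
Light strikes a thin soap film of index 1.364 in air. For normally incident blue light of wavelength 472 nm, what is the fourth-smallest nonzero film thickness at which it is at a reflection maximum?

At the upper boundary (n = 1.0 to n = 1.364) the reflected ray undergoes a half-wave phase shift.
Bottom surface (1.364 → 1.0): reflection off a lower-index medium gives no phase shift.
The two reflections differ by half a wavelength.
For maximum reflection here: 2 n t = (m + ½) λ.
The fourth-smallest nonzero thickness corresponds to m = 3: t = (m + ½) λ / (2 n) = 3.50 × 472 / (2 × 1.364) = 606 nm.

606 nm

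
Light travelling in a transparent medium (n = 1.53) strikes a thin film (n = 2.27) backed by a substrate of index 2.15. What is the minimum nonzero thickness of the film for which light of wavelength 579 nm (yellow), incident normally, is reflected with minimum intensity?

128 nm

Top surface (1.53 → 2.27): reflection off a higher-index medium gives a half-wave phase shift.
Ray reflecting at the bottom interface goes from n = 2.27 toward n = 2.15: no phase shift.
Exactly one π shift → a net half-wave offset.
So the condition for destructive reflection is 2 n t = m λ.
Minimum nonzero at m = 1: t = λ / (2 n) = 579 / (2 × 2.27) = 128 nm.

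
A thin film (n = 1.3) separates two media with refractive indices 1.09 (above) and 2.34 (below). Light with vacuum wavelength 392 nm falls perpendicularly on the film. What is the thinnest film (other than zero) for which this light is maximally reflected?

Ray reflecting at the top interface goes from n = 1.09 toward n = 1.3: a half-wave phase shift.
Bottom surface (1.3 → 2.34): reflection off a higher-index medium gives a half-wave phase shift.
Zero or two π shifts → no net half-wave offset.
With no net inversion, constructive interference in reflection requires 2 n t = m λ.
Minimum nonzero at m = 1: t = λ / (2 n) = 392 / (2 × 1.3) = 151 nm.

151 nm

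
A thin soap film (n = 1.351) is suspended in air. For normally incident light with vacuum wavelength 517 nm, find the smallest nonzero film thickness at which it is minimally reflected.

Ray reflecting at the top interface goes from n = 1.0 toward n = 1.351: a half-wave phase shift.
Ray reflecting at the bottom interface goes from n = 1.351 toward n = 1.0: no phase shift.
Exactly one π shift → a net half-wave offset.
With one net inversion, destructive interference in reflection requires 2 n t = m λ.
Minimum nonzero at m = 1: t = λ / (2 n) = 517 / (2 × 1.351) = 191 nm.

191 nm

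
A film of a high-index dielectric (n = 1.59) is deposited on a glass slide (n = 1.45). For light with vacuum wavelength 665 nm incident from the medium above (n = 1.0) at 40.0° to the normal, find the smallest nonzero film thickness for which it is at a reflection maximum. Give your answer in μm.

Ray reflecting at the top interface goes from n = 1.0 toward n = 1.59: a half-wave phase shift.
Bottom surface (1.59 → 1.45): reflection off a lower-index medium gives no phase shift.
Net: one phase inversion between the two reflected rays.
So the condition for constructive reflection is 2 n t cos θ_r = (m + ½) λ.
Snell's law: 1.0 sin 40.0° = 1.59 sin θ_r → sin θ_r = 0.404, cos θ_r = 0.915.
Minimum at m = 0: t = λ / (4 n cos θ_r) = 665 / (4 × 1.59 × 0.915) = 114 nm.

0.114 μm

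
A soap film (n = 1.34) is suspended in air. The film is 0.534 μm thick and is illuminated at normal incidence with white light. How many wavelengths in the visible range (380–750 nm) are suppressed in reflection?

Top surface (1.0 → 1.34): reflection off a higher-index medium gives a half-wave phase shift.
Bottom surface (1.34 → 1.0): reflection off a lower-index medium gives no phase shift.
Net: one phase inversion between the two reflected rays.
With one net inversion, destructive interference in reflection requires 2 n t = m λ.
λ = 2 n t / m = 1431 / m nm.
m=1: 1431 nm (IR); m=2: 716 nm (visible); m=3: 477 nm (visible); m=4: 358 nm (UV).

2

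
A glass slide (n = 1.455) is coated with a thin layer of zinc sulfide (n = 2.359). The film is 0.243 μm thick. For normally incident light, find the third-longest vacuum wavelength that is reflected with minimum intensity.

Ray reflecting at the top interface goes from n = 1.0 toward n = 2.359: a half-wave phase shift.
Ray reflecting at the bottom interface goes from n = 2.359 toward n = 1.455: no phase shift.
Exactly one π shift → a net half-wave offset.
For minimum reflection here: 2 n t = m λ.
λ = 2 n t / m. The third-longest wavelength is m = 3: λ = 2 × 2.359 × 243 / 3.00 = 382 nm.

382 nm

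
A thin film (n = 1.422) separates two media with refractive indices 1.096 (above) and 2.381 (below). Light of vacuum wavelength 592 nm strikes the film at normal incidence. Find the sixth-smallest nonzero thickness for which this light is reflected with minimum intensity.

Top surface (1.096 → 1.422): reflection off a higher-index medium gives a half-wave phase shift.
Bottom surface (1.422 → 2.381): reflection off a higher-index medium gives a half-wave phase shift.
Zero or two π shifts → no net half-wave offset.
For dark reflection here: 2 n t = (m + ½) λ.
The sixth-smallest nonzero thickness corresponds to m = 5: t = (m + ½) λ / (2 n) = 5.50 × 592 / (2 × 1.422) = 1145 nm.

1145 nm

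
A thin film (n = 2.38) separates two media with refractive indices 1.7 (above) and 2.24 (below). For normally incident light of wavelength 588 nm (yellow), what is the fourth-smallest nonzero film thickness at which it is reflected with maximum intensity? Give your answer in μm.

0.432 μm

Ray reflecting at the top interface goes from n = 1.7 toward n = 2.38: a half-wave phase shift.
At the lower boundary (n = 2.38 to n = 2.24) the reflected ray undergoes no phase shift.
Net: one phase inversion between the two reflected rays.
So the condition for constructive reflection is 2 n t = (m + ½) λ.
The fourth-smallest nonzero thickness corresponds to m = 3: t = (m + ½) λ / (2 n) = 3.50 × 588 / (2 × 2.38) = 432 nm.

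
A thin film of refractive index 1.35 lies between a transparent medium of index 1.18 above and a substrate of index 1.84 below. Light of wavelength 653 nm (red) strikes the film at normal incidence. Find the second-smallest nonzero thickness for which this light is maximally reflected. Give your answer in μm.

0.484 μm

Top surface (1.18 → 1.35): reflection off a higher-index medium gives a half-wave phase shift.
Ray reflecting at the bottom interface goes from n = 1.35 toward n = 1.84: a half-wave phase shift.
Net: no relative phase inversion (both shifts match).
With no net inversion, constructive interference in reflection requires 2 n t = m λ.
The second-smallest nonzero thickness corresponds to m = 2: t = m λ / (2 n) = 2.00 × 653 / (2 × 1.35) = 484 nm.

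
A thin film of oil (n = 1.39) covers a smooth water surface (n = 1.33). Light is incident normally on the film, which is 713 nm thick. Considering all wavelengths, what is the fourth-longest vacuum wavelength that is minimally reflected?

Top surface (1.0 → 1.39): reflection off a higher-index medium gives a half-wave phase shift.
Ray reflecting at the bottom interface goes from n = 1.39 toward n = 1.33: no phase shift.
The two reflections differ by half a wavelength.
So the condition for destructive reflection is 2 n t = m λ.
λ = 2 n t / m. The fourth-longest wavelength is m = 4: λ = 2 × 1.39 × 713 / 4.00 = 496 nm.

496 nm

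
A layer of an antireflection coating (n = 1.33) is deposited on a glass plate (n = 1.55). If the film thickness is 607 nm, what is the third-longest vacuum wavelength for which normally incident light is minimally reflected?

Top surface (1.0 → 1.33): reflection off a higher-index medium gives a half-wave phase shift.
Ray reflecting at the bottom interface goes from n = 1.33 toward n = 1.55: a half-wave phase shift.
The two reflections carry the same phase change, so no net offset.
For dark reflection here: 2 n t = (m + ½) λ.
λ = 2 n t / (m + ½). The third-longest wavelength is m = 2: λ = 2 × 1.33 × 607 / 2.50 = 646 nm.

646 nm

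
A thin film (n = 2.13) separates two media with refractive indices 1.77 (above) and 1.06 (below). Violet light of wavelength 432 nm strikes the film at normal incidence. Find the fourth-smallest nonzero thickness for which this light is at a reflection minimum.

At the upper boundary (n = 1.77 to n = 2.13) the reflected ray undergoes a half-wave phase shift.
Bottom surface (2.13 → 1.06): reflection off a lower-index medium gives no phase shift.
Net: one phase inversion between the two reflected rays.
So the condition for destructive reflection is 2 n t = m λ.
The fourth-smallest nonzero thickness corresponds to m = 4: t = m λ / (2 n) = 4.00 × 432 / (2 × 2.13) = 406 nm.

406 nm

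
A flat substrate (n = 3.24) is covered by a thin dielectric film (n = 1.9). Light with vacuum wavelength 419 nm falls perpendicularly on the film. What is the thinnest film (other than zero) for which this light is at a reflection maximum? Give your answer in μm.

Top surface (1.0 → 1.9): reflection off a higher-index medium gives a half-wave phase shift.
Bottom surface (1.9 → 3.24): reflection off a higher-index medium gives a half-wave phase shift.
Zero or two π shifts → no net half-wave offset.
With no net inversion, constructive interference in reflection requires 2 n t = m λ.
Minimum nonzero at m = 1: t = λ / (2 n) = 419 / (2 × 1.9) = 110 nm.

0.110 μm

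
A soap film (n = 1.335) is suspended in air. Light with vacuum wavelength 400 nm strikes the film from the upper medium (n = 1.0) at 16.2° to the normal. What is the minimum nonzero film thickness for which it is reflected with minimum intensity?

153 nm

Top surface (1.0 → 1.335): reflection off a higher-index medium gives a half-wave phase shift.
Ray reflecting at the bottom interface goes from n = 1.335 toward n = 1.0: no phase shift.
Exactly one π shift → a net half-wave offset.
So the condition for destructive reflection is 2 n t cos θ_r = m λ.
Snell's law: 1.0 sin 16.2° = 1.335 sin θ_r → sin θ_r = 0.209, cos θ_r = 0.978.
Minimum nonzero at m = 1: t = λ / (2 n cos θ_r) = 400 / (2 × 1.335 × 0.978) = 153 nm.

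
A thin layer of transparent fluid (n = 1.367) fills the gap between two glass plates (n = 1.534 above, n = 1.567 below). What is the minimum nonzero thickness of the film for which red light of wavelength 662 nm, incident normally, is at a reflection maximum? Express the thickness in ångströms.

Top surface (1.534 → 1.367): reflection off a lower-index medium gives no phase shift.
At the lower boundary (n = 1.367 to n = 1.567) the reflected ray undergoes a half-wave phase shift.
Net: one phase inversion between the two reflected rays.
So the condition for constructive reflection is 2 n t = (m + ½) λ.
Minimum at m = 0: t = λ / (4 n) = 662 / (4 × 1.367) = 121 nm.

1211 Å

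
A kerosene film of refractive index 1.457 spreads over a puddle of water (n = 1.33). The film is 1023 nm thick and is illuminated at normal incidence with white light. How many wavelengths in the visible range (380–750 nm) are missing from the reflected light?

4

Top surface (1.0 → 1.457): reflection off a higher-index medium gives a half-wave phase shift.
Bottom surface (1.457 → 1.33): reflection off a lower-index medium gives no phase shift.
Exactly one π shift → a net half-wave offset.
With one net inversion, destructive interference in reflection requires 2 n t = m λ.
λ = 2 n t / m = 2981 / m nm.
m=3: 994 nm (IR); m=4: 745 nm (visible); m=5: 596 nm (visible); m=6: 497 nm (visible); m=7: 426 nm (visible); m=8: 373 nm (UV).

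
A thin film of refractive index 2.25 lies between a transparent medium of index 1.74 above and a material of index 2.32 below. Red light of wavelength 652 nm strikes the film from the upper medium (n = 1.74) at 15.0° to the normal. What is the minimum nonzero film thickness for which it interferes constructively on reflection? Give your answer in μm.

Top surface (1.74 → 2.25): reflection off a higher-index medium gives a half-wave phase shift.
Bottom surface (2.25 → 2.32): reflection off a higher-index medium gives a half-wave phase shift.
The two reflections carry the same phase change, so no net offset.
With no net inversion, constructive interference in reflection requires 2 n t cos θ_r = m λ.
Snell's law: 1.74 sin 15.0° = 2.25 sin θ_r → sin θ_r = 0.200, cos θ_r = 0.980.
Minimum nonzero at m = 1: t = λ / (2 n cos θ_r) = 652 / (2 × 2.25 × 0.980) = 148 nm.

0.148 μm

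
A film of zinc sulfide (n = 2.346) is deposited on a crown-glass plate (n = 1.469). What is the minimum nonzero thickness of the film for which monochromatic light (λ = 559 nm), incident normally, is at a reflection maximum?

Ray reflecting at the top interface goes from n = 1.0 toward n = 2.346: a half-wave phase shift.
At the lower boundary (n = 2.346 to n = 1.469) the reflected ray undergoes no phase shift.
Exactly one π shift → a net half-wave offset.
For maximum reflection here: 2 n t = (m + ½) λ.
Minimum at m = 0: t = λ / (4 n) = 559 / (4 × 2.346) = 59.6 nm.

59.6 nm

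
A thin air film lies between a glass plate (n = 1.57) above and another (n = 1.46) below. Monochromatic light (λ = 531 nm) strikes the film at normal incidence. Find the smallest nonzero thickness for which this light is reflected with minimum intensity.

At the upper boundary (n = 1.57 to n = 1.0) the reflected ray undergoes no phase shift.
Bottom surface (1.0 → 1.46): reflection off a higher-index medium gives a half-wave phase shift.
Net: one phase inversion between the two reflected rays.
With one net inversion, destructive interference in reflection requires 2 n t = m λ.
The smallest nonzero thickness corresponds to m = 1: t = m λ / (2 n) = 1.00 × 531 / (2 × 1.0) = 266 nm.

266 nm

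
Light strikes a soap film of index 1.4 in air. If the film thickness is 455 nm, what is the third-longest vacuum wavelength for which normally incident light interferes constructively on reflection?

At the upper boundary (n = 1.0 to n = 1.4) the reflected ray undergoes a half-wave phase shift.
At the lower boundary (n = 1.4 to n = 1.0) the reflected ray undergoes no phase shift.
The two reflections differ by half a wavelength.
For maximum reflection here: 2 n t = (m + ½) λ.
λ = 2 n t / (m + ½). The third-longest wavelength is m = 2: λ = 2 × 1.4 × 455 / 2.50 = 510 nm.

510 nm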